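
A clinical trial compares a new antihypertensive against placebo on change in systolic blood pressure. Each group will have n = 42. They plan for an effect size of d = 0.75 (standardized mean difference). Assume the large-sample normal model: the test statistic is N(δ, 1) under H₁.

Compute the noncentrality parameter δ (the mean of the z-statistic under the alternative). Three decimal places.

The noncentrality parameter scales effect size by the design's sample-size factor: δ = d·√(n/2) = 0.75 × √(42/2) = 3.4369

δ ≈ 3.437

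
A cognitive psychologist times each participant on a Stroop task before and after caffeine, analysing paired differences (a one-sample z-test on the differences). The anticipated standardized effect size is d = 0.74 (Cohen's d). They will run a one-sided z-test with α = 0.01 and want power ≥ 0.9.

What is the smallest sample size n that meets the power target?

For power 0.9 need Φ(δ − z_{0.01}) = 0.9, so δ = z_{0.01} + z_{0.10} = 2.326 + 1.282 = 3.608.
δ = d·√n ⇒ n = (δ/d)² = (3.608 / 0.74)² = 23.77.
Rounding up, n = 24.

n = 24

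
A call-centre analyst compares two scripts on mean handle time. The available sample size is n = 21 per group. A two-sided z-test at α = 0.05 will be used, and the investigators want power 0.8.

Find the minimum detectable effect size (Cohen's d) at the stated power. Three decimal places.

d ≈ 0.865

Required noncentrality: δ = z_{0.025} + z_{0.20} = 1.960 + 0.842 = 2.802.
(The second rejection-region term Φ(−δ − z_{α/2}) is negligible and dropped.)
δ = d·√(n/2) ⇒ d = δ/√(n/2) = 2.802/√(21/2) = 0.8646.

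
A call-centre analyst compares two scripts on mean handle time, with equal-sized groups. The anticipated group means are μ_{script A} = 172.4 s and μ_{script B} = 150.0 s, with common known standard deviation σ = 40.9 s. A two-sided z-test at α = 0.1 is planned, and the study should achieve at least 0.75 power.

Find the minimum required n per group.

Standardized effect: d = |μ_{script A} − μ_{script B}| / σ = |172.4 − 150.0| / 40.9 = 0.5477
For power 0.75 need Φ(δ − z_{0.05}) = 0.75, so δ = z_{0.05} + z_{0.25} = 1.645 + 0.674 = 2.319.
(The Φ(−δ − z_{α/2}) term is vanishingly small for δ > 0 and is dropped in the standard sample-size formula.)
δ = d·√(n/2) ⇒ n = 2(δ/d)² = 2 × (2.319 / 0.5477)² = 35.87.
Round up to the next whole unit.

n = 36 per group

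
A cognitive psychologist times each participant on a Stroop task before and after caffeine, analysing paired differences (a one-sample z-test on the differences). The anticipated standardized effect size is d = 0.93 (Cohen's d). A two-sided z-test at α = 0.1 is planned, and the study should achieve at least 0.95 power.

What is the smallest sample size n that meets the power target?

n = 13

Set Φ(δ − 1.645) = 0.95; then δ − 1.645 = Φ⁻¹(0.95) = 1.645, giving δ = 3.290.
(The Φ(−δ − z_{α/2}) term is vanishingly small for δ > 0 and is dropped in the standard sample-size formula.)
δ = d·√n ⇒ n = (δ/d)² = (3.290 / 0.93)² = 12.51.
Round up to the next whole unit.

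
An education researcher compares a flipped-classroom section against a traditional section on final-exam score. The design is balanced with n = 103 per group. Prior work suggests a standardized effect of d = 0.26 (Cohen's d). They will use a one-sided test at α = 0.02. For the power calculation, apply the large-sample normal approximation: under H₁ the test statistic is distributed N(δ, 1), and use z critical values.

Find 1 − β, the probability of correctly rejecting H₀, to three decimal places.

Noncentrality parameter: δ = d·√(n/2) = 0.26 × √(103/2) = 1.8659
One-sided α = 0.02 → critical value z_{0.02} = 2.054.
Power = Φ(δ − 2.054) = Φ(-0.188) = 0.4255.

Power ≈ 0.425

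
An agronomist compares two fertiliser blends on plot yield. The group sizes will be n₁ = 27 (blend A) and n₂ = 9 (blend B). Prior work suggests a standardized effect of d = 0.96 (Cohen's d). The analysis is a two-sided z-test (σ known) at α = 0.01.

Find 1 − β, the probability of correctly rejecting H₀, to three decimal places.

Noncentrality parameter: δ = d / √(1/n₁ + 1/n₂) = 0.96 / √(1/27 + 1/9) = 2.4942
Two-sided α = 0.01 → critical value z_{0.005} = 2.576.
Power = Φ(δ − 2.576) + Φ(−δ − 2.576) = Φ(-0.082) + Φ(-5.070) = 0.4675 + 0.0000 = 0.4675.

Power ≈ 0.467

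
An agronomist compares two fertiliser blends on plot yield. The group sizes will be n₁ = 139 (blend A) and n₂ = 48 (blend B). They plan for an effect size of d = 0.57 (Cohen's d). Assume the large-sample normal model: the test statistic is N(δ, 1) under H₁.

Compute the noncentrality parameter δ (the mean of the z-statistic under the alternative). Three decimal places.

δ = d / √(1/n₁ + 1/n₂) = 0.57 / √(1/139 + 1/48) = 3.4047

δ ≈ 3.405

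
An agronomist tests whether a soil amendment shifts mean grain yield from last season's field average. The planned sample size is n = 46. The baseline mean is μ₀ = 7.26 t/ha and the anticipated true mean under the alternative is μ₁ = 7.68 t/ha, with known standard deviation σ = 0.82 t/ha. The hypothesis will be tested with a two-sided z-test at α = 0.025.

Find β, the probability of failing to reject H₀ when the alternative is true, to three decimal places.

β ≈ 0.109

Standardized effect: d = |μ₁ − μ₀| / σ = |7.68 − 7.26| / 0.82 = 0.5122
Noncentrality parameter: δ = d·√n = 0.5122 × √46 = 3.4739
Critical value for a two-sided test at α = 0.025: z_{α/2} = 2.241.
Power = Φ(δ − 2.241) + Φ(−δ − 2.241) = Φ(1.232) + Φ(-5.715) = 0.8911 + 0.0000 = 0.8911.
Type II error: β = 1 − power = 1 − 0.8911 = 0.1089.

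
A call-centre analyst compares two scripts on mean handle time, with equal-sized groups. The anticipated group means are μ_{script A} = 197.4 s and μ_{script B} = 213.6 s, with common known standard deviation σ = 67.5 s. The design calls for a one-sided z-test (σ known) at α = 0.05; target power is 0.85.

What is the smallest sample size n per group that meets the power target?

n = 250 per group

Standardized effect: d = |μ_{script A} − μ_{script B}| / σ = |197.4 − 213.6| / 67.5 = 0.2400
Set Φ(δ − 1.645) = 0.85; then δ − 1.645 = Φ⁻¹(0.85) = 1.036, giving δ = 2.681.
δ = d·√(n/2) ⇒ n = 2(δ/d)² = 2 × (2.681 / 0.2400)² = 249.63.
Rounding up, n = 250 per group.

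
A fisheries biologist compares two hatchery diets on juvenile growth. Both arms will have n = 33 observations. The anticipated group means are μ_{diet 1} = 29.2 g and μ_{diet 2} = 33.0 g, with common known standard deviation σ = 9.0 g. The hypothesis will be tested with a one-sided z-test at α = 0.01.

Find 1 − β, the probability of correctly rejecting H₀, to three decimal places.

Power ≈ 0.271

Standardized effect: d = |μ_{diet 1} − μ_{diet 2}| / σ = |29.2 − 33.0| / 9.0 = 0.4222
Noncentrality parameter: δ = d·√(n/2) = 0.4222 × √(33/2) = 1.7151
Critical value for a one-sided test at α = 0.01: z_α = 2.326.
Power = P(Z > 2.326 − δ) = Φ(-0.611) = 0.2705.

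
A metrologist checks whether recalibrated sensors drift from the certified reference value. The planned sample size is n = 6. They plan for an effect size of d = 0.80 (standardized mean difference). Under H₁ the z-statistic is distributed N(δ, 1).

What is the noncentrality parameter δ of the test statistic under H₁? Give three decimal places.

δ = d·√n = 0.80 × √6 = 1.9596

δ ≈ 1.960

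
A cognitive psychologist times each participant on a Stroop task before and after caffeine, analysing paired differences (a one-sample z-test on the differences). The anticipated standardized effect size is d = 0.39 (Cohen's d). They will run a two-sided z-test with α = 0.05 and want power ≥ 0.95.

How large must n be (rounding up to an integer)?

n = 86

For power 0.95 need Φ(δ − z_{0.025}) = 0.95, so δ = z_{0.025} + z_{0.05} = 1.960 + 1.645 = 3.605.
(The Φ(−δ − z_{α/2}) term is vanishingly small for δ > 0 and is dropped in the standard sample-size formula.)
δ = d·√n ⇒ n = (δ/d)² = (3.605 / 0.39)² = 85.44.
Round up to the next whole unit.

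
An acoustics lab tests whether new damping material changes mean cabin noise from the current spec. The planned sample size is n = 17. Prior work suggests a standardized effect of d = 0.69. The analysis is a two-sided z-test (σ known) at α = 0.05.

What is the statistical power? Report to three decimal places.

Noncentrality parameter: δ = d·√n = 0.69 × √17 = 2.8449
Critical value for a two-sided test at α = 0.05: z_{α/2} = 1.960.
Power = Φ(δ − 1.960) + Φ(−δ − 1.960) = Φ(0.885) + Φ(-4.805) = 0.8119 + 0.0000 = 0.8119.

Power ≈ 0.812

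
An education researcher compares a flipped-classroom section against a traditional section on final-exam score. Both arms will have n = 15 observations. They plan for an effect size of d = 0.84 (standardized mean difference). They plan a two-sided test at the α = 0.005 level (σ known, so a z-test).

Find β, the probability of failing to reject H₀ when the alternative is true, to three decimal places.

β ≈ 0.694

Noncentrality parameter: δ = d·√(n/2) = 0.84 × √(15/2) = 2.3004
Critical value for a two-sided test at α = 0.005: z_{α/2} = 2.807.
Power = Φ(δ − 2.807) + Φ(−δ − 2.807) = Φ(-0.507) + Φ(-5.107) = 0.3062 + 0.0000 = 0.3062.
Type II error: β = 1 − power = 1 − 0.3062 = 0.6938.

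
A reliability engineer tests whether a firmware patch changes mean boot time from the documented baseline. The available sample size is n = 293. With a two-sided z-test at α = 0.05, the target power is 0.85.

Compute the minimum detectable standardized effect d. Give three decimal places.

d ≈ 0.175

Required noncentrality: δ = z_{0.025} + z_{0.15} = 1.960 + 1.036 = 2.996.
(The second rejection-region term Φ(−δ − z_{α/2}) is negligible and dropped.)
δ = d·√n ⇒ d = δ/√n = 2.996/√293 = 0.1751.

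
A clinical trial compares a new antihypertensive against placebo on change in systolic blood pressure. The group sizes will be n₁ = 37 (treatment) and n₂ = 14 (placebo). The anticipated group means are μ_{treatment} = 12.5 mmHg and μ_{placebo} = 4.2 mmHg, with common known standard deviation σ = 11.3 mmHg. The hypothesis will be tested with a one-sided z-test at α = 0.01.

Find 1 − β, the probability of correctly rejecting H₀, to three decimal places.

Standardized effect: d = |μ_{treatment} − μ_{placebo}| / σ = |12.5 − 4.2| / 11.3 = 0.7345
Noncentrality parameter: δ = d / √(1/n₁ + 1/n₂) = 0.7345 / √(1/37 + 1/14) = 2.3409
Critical value for a one-sided test at α = 0.01: z_α = 2.326.
Power = P(Z > 2.326 − δ) = Φ(0.015) = 0.5058.

Power ≈ 0.506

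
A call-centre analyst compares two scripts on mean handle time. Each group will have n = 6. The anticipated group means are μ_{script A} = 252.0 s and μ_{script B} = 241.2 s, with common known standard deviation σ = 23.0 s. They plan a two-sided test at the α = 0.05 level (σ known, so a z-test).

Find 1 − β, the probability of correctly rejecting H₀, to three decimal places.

Power ≈ 0.129

Standardized effect: d = |μ_{script A} − μ_{script B}| / σ = |252.0 − 241.2| / 23.0 = 0.4696
Noncentrality parameter: δ = d·√(n/2) = 0.4696 × √(6/2) = 0.8133
Critical value for a two-sided test at α = 0.05: z_{α/2} = 1.960.
Power = Φ(δ − 1.960) + Φ(−δ − 1.960) = Φ(-1.147) + Φ(-2.773) = 0.1258 + 0.0028 = 0.1285.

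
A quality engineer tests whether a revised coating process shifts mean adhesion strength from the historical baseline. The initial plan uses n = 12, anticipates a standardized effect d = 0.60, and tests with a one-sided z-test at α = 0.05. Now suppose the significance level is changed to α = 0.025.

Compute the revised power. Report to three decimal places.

δ = d·√n = 0.60 × √12 = 2.0785 (unchanged). New critical value: z_{0.025} = 1.960.
Revised power = Φ(δ − 1.960) = Φ(0.118) = 0.5472.

Power ≈ 0.547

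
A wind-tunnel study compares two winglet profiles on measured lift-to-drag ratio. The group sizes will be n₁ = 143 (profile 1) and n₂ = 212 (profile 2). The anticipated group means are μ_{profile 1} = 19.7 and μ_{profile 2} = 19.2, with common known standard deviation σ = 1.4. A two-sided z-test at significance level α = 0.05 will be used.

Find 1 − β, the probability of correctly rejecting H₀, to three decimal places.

Power ≈ 0.910

Standardized effect: d = |μ_{profile 1} − μ_{profile 2}| / σ = |19.7 − 19.2| / 1.4 = 0.3571
Noncentrality parameter: δ = d / √(1/n₁ + 1/n₂) = 0.3571 / √(1/143 + 1/212) = 3.3004
Two-sided α = 0.05 → critical value z_{0.025} = 1.960.
Power = Φ(δ − 1.960) + Φ(−δ − 1.960) = Φ(1.340) + Φ(-5.260) = 0.9099 + 0.0000 = 0.9099.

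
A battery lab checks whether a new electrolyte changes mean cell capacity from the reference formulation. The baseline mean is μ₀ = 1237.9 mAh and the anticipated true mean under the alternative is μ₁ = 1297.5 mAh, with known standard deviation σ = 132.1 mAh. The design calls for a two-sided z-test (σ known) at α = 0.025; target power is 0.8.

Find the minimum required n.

Standardized effect: d = |μ₁ − μ₀| / σ = |1297.5 − 1237.9| / 132.1 = 0.4512
For power 0.8 need Φ(δ − z_{0.0125}) = 0.8, so δ = z_{0.0125} + z_{0.20} = 2.241 + 0.842 = 3.083.
(For δ > 0 the lower-tail rejection region contributes negligibly to power, so the one-term inversion is standard.)
δ = d·√n ⇒ n = (δ/d)² = (3.083 / 0.4512)² = 46.69.
Round up to the next whole unit.

n = 47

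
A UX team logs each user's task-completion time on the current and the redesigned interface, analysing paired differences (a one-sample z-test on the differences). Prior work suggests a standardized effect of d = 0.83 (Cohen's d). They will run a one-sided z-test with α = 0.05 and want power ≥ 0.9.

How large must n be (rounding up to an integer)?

n = 13

For power 0.9 need Φ(δ − z_{0.05}) = 0.9, so δ = z_{0.05} + z_{0.10} = 1.645 + 1.282 = 2.926.
δ = d·√n ⇒ n = (δ/d)² = (2.926 / 0.83)² = 12.43.
Rounding up, n = 13.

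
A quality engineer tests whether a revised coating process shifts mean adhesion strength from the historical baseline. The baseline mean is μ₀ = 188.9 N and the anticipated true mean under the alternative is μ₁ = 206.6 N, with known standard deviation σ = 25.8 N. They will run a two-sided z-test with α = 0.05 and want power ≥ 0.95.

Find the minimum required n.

Standardized effect: d = |μ₁ − μ₀| / σ = |206.6 − 188.9| / 25.8 = 0.6860
Set Φ(δ − 1.960) = 0.95; then δ − 1.960 = Φ⁻¹(0.95) = 1.645, giving δ = 3.605.
(Ignoring the negligible lower-tail rejection probability gives the usual closed-form inversion.)
δ = d·√n ⇒ n = (δ/d)² = (3.605 / 0.6860)² = 27.61.
Rounding up, n = 28.

n = 28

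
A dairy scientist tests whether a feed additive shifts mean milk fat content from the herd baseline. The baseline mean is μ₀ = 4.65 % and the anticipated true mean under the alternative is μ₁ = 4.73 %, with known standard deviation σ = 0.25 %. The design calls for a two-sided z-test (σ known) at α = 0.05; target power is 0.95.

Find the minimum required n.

Standardized effect: d = |μ₁ − μ₀| / σ = |4.73 − 4.65| / 0.25 = 0.3200
For power 0.95 need Φ(δ − z_{0.025}) = 0.95, so δ = z_{0.025} + z_{0.05} = 1.960 + 1.645 = 3.605.
(The Φ(−δ − z_{α/2}) term is vanishingly small for δ > 0 and is dropped in the standard sample-size formula.)
δ = d·√n ⇒ n = (δ/d)² = (3.605 / 0.3200)² = 126.90.
Rounding up, n = 127.

n = 127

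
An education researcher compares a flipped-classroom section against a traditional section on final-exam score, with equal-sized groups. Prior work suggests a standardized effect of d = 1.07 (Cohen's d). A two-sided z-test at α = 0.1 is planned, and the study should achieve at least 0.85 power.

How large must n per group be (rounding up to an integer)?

For power 0.85 need Φ(δ − z_{0.05}) = 0.85, so δ = z_{0.05} + z_{0.15} = 1.645 + 1.036 = 2.681.
(For δ > 0 the lower-tail rejection region contributes negligibly to power, so the one-term inversion is standard.)
δ = d·√(n/2) ⇒ n = 2(δ/d)² = 2 × (2.681 / 1.07)² = 12.56.
Round up to the next whole unit.

n = 13 per group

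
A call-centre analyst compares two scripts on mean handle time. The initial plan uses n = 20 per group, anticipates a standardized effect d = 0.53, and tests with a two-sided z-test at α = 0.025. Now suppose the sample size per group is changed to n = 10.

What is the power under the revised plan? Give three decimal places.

Power ≈ 0.146

With n = 10 per group: δ = d·√(n/2) = 0.53 × √(10/2) = 1.1851. Critical value z_{0.0125} = 2.241.
Revised power = Φ(δ − 2.241) + Φ(−δ − 2.241) = Φ(-1.056) + Φ(-3.427) = 0.1454 + 0.0003 = 0.1457.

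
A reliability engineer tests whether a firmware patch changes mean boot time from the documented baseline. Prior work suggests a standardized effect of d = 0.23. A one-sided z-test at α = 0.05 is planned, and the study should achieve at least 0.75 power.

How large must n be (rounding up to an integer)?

n = 102

Set Φ(δ − 1.645) = 0.75; then δ − 1.645 = Φ⁻¹(0.75) = 0.674, giving δ = 2.319.
δ = d·√n ⇒ n = (δ/d)² = (2.319 / 0.23)² = 101.69.
Rounding up, n = 102.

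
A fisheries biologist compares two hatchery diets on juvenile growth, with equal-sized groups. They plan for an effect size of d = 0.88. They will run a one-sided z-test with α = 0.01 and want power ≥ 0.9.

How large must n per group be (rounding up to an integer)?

n = 34 per group

For power 0.9 need Φ(δ − z_{0.01}) = 0.9, so δ = z_{0.01} + z_{0.10} = 2.326 + 1.282 = 3.608.
δ = d·√(n/2) ⇒ n = 2(δ/d)² = 2 × (3.608 / 0.88)² = 33.62.
Rounding up, n = 34 per group.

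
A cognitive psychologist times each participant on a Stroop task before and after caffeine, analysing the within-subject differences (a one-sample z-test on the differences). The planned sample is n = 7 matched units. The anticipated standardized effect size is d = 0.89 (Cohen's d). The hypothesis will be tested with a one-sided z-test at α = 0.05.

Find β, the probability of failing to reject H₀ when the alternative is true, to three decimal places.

β ≈ 0.239

Noncentrality parameter: δ = d·√n = 0.89 × √7 = 2.3547
Critical value for a one-sided test at α = 0.05: z_α = 1.645.
Power = Φ(δ − 1.645) = Φ(0.710) = 0.7611.
Type II error: β = 1 − power = 1 − 0.7611 = 0.2389.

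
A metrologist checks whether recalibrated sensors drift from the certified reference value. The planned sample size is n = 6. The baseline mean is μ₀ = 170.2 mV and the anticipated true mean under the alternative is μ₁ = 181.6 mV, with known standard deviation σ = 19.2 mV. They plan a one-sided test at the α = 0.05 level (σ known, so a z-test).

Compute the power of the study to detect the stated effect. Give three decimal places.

Standardized effect: d = |μ₁ − μ₀| / σ = |181.6 − 170.2| / 19.2 = 0.5938
Noncentrality parameter: δ = d·√n = 0.5938 × √6 = 1.4544
Critical value for a one-sided test at α = 0.05: z_α = 1.645.
Power = Φ(δ − 1.645) = Φ(-0.190) = 0.4245.

Power ≈ 0.424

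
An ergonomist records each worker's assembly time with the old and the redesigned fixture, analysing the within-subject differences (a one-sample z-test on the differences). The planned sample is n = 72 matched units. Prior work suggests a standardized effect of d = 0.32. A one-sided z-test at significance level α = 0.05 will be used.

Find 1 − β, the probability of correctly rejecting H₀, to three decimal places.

Noncentrality parameter: δ = d·√n = 0.32 × √72 = 2.7153
One-sided α = 0.05 → critical value z_{0.05} = 1.645.
Power = P(Z > 1.645 − δ) = Φ(1.070) = 0.8578.

Power ≈ 0.858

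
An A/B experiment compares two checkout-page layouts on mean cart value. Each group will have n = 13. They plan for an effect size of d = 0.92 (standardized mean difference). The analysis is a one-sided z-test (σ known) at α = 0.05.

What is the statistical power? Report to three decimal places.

Power ≈ 0.758

Noncentrality parameter: δ = d·√(n/2) = 0.92 × √(13/2) = 2.3455
Critical value for a one-sided test at α = 0.05: z_α = 1.645.
Power = Φ(δ − 1.645) = Φ(0.701) = 0.7583.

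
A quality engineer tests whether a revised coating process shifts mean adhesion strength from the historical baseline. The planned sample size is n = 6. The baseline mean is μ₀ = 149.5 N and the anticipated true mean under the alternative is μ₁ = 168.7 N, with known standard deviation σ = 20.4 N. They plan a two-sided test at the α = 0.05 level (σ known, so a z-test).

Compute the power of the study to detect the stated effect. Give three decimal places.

Standardized effect: d = |μ₁ − μ₀| / σ = |168.7 − 149.5| / 20.4 = 0.9412
Noncentrality parameter: δ = d·√n = 0.9412 × √6 = 2.3054
Critical value for a two-sided test at α = 0.05: z_{α/2} = 1.960.
Power = Φ(δ − 1.960) + Φ(−δ − 1.960) = Φ(0.345) + Φ(-4.265) = 0.6351 + 0.0000 = 0.6351.

Power ≈ 0.635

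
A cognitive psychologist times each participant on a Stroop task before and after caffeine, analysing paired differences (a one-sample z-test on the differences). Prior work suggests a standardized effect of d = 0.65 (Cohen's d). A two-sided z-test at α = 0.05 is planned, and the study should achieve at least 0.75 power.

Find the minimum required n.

n = 17

Set Φ(δ − 1.960) = 0.75; then δ − 1.960 = Φ⁻¹(0.75) = 0.674, giving δ = 2.634.
(The Φ(−δ − z_{α/2}) term is vanishingly small for δ > 0 and is dropped in the standard sample-size formula.)
δ = d·√n ⇒ n = (δ/d)² = (2.634 / 0.65)² = 16.43.
Rounding up, n = 17.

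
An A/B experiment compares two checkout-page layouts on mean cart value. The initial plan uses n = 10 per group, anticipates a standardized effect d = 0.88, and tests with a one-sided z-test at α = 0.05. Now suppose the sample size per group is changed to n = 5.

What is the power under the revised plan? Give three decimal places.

Power ≈ 0.400

With n = 5 per group: δ = d·√(n/2) = 0.88 × √(5/2) = 1.3914. Critical value z_{0.05} = 1.645.
Revised power = Φ(δ − 1.645) = Φ(-0.253) = 0.4000.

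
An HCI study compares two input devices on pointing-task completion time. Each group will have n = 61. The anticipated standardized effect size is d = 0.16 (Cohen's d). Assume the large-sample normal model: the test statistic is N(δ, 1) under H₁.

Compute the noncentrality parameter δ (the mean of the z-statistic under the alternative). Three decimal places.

δ = d·√(n/2) = 0.16 × √(61/2) = 0.8836

δ ≈ 0.884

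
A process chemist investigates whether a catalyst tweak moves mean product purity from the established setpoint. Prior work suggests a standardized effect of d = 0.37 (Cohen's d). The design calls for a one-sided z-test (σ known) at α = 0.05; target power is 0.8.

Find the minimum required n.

n = 46

Set Φ(δ − 1.645) = 0.8; then δ − 1.645 = Φ⁻¹(0.8) = 0.842, giving δ = 2.486.
δ = d·√n ⇒ n = (δ/d)² = (2.486 / 0.37)² = 45.16.
Round up to the next whole unit.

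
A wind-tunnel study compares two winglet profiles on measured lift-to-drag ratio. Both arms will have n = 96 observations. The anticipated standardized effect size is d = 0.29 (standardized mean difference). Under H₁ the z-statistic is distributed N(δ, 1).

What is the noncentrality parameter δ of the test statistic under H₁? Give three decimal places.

δ ≈ 2.009

δ = d·√(n/2) = 0.29 × √(96/2) = 2.0092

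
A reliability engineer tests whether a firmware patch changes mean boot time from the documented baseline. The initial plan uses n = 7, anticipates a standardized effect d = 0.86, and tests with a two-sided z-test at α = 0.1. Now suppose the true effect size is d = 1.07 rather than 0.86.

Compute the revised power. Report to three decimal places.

With d = 1.07: δ = d·√n = 1.07 × √7 = 2.8310. Critical value z_{0.05} = 1.645.
Revised power = Φ(δ − 1.645) + Φ(−δ − 1.645) = Φ(1.186) + Φ(-4.476) = 0.8822 + 0.0000 = 0.8822.

Power ≈ 0.882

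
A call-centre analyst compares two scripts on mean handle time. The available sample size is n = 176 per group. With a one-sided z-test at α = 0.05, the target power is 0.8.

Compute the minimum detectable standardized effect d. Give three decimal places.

d ≈ 0.265

Need Φ(δ − 1.645) = 0.8, so δ = 1.645 + 0.842 = 2.486.
δ = d·√(n/2) ⇒ d = δ/√(n/2) = 2.486/√(176/2) = 0.2651.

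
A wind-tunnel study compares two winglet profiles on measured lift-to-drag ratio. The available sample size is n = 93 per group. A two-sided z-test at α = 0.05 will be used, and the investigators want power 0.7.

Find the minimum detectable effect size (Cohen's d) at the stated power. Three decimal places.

d ≈ 0.364

Need Φ(δ − 1.960) = 0.7, so δ = 1.960 + 0.524 = 2.484.
(Lower-tail contribution to power is negligible for δ > 0.)
δ = d·√(n/2) ⇒ d = δ/√(n/2) = 2.484/√(93/2) = 0.3643.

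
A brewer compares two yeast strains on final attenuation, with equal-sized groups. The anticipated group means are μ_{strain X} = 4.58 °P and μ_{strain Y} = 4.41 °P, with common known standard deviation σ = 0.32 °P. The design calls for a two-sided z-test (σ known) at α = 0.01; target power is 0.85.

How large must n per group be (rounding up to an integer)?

n = 93 per group

Standardized effect: d = |μ_{strain X} − μ_{strain Y}| / σ = |4.58 − 4.41| / 0.32 = 0.5312
For power 0.85 need Φ(δ − z_{0.005}) = 0.85, so δ = z_{0.005} + z_{0.15} = 2.576 + 1.036 = 3.612.
(The Φ(−δ − z_{α/2}) term is vanishingly small for δ > 0 and is dropped in the standard sample-size formula.)
δ = d·√(n/2) ⇒ n = 2(δ/d)² = 2 × (3.612 / 0.5312)² = 92.47.
Round up to the next whole unit.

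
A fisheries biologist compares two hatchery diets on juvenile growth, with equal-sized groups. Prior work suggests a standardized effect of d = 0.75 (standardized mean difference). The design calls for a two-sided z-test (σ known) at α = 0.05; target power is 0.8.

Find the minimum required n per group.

n = 28 per group

For power 0.8 need Φ(δ − z_{0.025}) = 0.8, so δ = z_{0.025} + z_{0.20} = 1.960 + 0.842 = 2.802.
(For δ > 0 the lower-tail rejection region contributes negligibly to power, so the one-term inversion is standard.)
δ = d·√(n/2) ⇒ n = 2(δ/d)² = 2 × (2.802 / 0.75)² = 27.91.
Rounding up, n = 28 per group.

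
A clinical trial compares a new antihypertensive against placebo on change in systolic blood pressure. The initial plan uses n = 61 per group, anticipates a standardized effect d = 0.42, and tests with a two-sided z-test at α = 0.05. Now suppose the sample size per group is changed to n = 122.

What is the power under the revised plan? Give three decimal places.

With n = 122 per group: δ = d·√(n/2) = 0.42 × √(122/2) = 3.2803. Critical value z_{0.025} = 1.960.
Revised power = Φ(δ − 1.960) + Φ(−δ − 1.960) = Φ(1.320) + Φ(-5.240) = 0.9066 + 0.0000 = 0.9066.

Power ≈ 0.907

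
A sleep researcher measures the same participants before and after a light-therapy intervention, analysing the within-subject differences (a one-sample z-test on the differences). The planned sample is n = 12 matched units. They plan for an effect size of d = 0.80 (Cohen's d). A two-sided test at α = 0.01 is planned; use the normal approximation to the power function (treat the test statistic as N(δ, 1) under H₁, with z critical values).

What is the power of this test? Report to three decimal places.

Power ≈ 0.577

Noncentrality parameter: δ = d·√n = 0.80 × √12 = 2.7713
Critical value for a two-sided test at α = 0.01: z_{α/2} = 2.576.
Power = Φ(δ − 2.576) + Φ(−δ − 2.576) = Φ(0.195) + Φ(-5.347) = 0.5775 + 0.0000 = 0.5775.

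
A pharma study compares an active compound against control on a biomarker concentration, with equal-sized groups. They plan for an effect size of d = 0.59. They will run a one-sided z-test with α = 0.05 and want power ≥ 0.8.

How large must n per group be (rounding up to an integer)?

n = 36 per group

For power 0.8 need Φ(δ − z_{0.05}) = 0.8, so δ = z_{0.05} + z_{0.20} = 1.645 + 0.842 = 2.486.
δ = d·√(n/2) ⇒ n = 2(δ/d)² = 2 × (2.486 / 0.59)² = 35.52.
Round up to the next whole unit.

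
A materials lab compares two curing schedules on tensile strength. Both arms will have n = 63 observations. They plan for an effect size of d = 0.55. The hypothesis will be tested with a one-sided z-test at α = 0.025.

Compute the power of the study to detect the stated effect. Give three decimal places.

Noncentrality parameter: δ = d·√(n/2) = 0.55 × √(63/2) = 3.0869
Critical value for a one-sided test at α = 0.025: z_α = 1.960.
Power = Φ(δ − 1.960) = Φ(1.127) = 0.8701.

Power ≈ 0.870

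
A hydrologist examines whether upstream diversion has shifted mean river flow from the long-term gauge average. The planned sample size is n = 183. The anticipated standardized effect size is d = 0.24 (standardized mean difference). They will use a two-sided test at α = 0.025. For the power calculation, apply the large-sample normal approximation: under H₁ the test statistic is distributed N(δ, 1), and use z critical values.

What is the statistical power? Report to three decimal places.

Noncentrality parameter: δ = d·√n = 0.24 × √183 = 3.2467
Critical value for a two-sided test at α = 0.025: z_{α/2} = 2.241.
Power = Φ(δ − 2.241) + Φ(−δ − 2.241) = Φ(1.005) + Φ(-5.488) = 0.8426 + 0.0000 = 0.8426.

Power ≈ 0.843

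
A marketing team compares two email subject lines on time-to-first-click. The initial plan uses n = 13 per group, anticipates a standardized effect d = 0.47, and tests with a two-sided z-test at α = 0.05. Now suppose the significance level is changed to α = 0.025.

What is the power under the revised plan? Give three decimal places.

δ = d·√(n/2) = 0.47 × √(13/2) = 1.1983 (unchanged). New critical value: z_{0.0125} = 2.241.
Revised power = Φ(δ − 2.241) + Φ(−δ − 2.241) = Φ(-1.043) + Φ(-3.440) = 0.1484 + 0.0003 = 0.1487.

Power ≈ 0.149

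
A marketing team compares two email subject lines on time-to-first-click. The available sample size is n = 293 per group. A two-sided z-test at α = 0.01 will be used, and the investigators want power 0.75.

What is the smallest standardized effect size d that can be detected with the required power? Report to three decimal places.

Need Φ(δ − 2.576) = 0.75, so δ = 2.576 + 0.674 = 3.250.
(The second rejection-region term Φ(−δ − z_{α/2}) is negligible and dropped.)
δ = d·√(n/2) ⇒ d = δ/√(n/2) = 3.250/√(293/2) = 0.2685.

d ≈ 0.269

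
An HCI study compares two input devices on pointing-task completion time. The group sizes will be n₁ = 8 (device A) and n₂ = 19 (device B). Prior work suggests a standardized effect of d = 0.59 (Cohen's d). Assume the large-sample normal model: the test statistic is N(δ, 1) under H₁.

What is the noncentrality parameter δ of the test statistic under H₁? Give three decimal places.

δ ≈ 1.400

The noncentrality parameter scales effect size by the design's sample-size factor: δ = d / √(1/n₁ + 1/n₂) = 0.59 / √(1/8 + 1/19) = 1.3999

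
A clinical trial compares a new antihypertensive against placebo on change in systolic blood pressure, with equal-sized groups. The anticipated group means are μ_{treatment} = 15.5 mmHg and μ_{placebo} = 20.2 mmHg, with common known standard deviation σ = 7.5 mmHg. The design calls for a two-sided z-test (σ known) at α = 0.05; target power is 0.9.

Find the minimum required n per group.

Standardized effect: d = |μ_{treatment} − μ_{placebo}| / σ = |15.5 − 20.2| / 7.5 = 0.6267
Set Φ(δ − 1.960) = 0.9; then δ − 1.960 = Φ⁻¹(0.9) = 1.282, giving δ = 3.242.
(The Φ(−δ − z_{α/2}) term is vanishingly small for δ > 0 and is dropped in the standard sample-size formula.)
δ = d·√(n/2) ⇒ n = 2(δ/d)² = 2 × (3.242 / 0.6267)² = 53.51.
Round up to the next whole unit.

n = 54 per group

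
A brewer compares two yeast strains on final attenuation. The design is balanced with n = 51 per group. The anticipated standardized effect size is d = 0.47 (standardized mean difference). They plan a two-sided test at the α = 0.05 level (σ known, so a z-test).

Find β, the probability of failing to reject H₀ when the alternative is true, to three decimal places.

Noncentrality parameter: λ = d·√(n/2) = 0.47 × √(51/2) = 2.3734
Two-sided α = 0.05 → critical value z_{0.025} = 1.960.
Power = Φ(λ − 1.960) + Φ(−λ − 1.960) = Φ(0.413) + Φ(-4.333) = 0.6604 + 0.0000 = 0.6604.
Type II error: β = 1 − power = 1 − 0.6604 = 0.3396.

β ≈ 0.340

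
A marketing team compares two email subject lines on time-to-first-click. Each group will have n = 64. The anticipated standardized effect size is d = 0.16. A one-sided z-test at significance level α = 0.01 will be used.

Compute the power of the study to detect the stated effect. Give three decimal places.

Power ≈ 0.078

Noncentrality parameter: δ = d·√(n/2) = 0.16 × √(64/2) = 0.9051
One-sided α = 0.01 → critical value z_{0.01} = 2.326.
Power = Φ(δ − 2.326) = Φ(-1.421) = 0.0776.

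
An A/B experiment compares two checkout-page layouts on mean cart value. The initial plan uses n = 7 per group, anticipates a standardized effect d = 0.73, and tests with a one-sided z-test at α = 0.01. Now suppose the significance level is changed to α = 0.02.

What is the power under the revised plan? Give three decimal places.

Power ≈ 0.246

δ = d·√(n/2) = 0.73 × √(7/2) = 1.3657 (unchanged). New critical value: z_{0.02} = 2.054.
Revised power = P(Z > 2.054 − δ) = Φ(-0.688) = 0.2457.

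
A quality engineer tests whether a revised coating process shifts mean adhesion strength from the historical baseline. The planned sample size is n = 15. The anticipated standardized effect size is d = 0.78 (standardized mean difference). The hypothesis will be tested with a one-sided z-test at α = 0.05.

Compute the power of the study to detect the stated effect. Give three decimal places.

Power ≈ 0.916

Noncentrality parameter: δ = d·√n = 0.78 × √15 = 3.0209
Critical value for a one-sided test at α = 0.05: z_α = 1.645.
Power = Φ(δ − 1.645) = Φ(1.376) = 0.9156.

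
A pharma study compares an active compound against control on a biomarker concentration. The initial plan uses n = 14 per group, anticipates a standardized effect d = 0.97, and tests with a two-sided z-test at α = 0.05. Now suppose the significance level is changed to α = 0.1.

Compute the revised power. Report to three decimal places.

δ = d·√(n/2) = 0.97 × √(14/2) = 2.5664 (unchanged). New critical value: z_{0.05} = 1.645.
Revised power = Φ(δ − 1.645) + Φ(−δ − 1.645) = Φ(0.922) + Φ(-4.211) = 0.8216 + 0.0000 = 0.8216.

Power ≈ 0.822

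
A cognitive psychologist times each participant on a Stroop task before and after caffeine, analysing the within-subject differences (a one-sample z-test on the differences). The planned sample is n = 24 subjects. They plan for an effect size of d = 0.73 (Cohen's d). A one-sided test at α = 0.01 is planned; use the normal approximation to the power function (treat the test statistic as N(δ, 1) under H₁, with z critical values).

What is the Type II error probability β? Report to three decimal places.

Noncentrality parameter: λ = d·√n = 0.73 × √24 = 3.5763
Critical value for a one-sided test at α = 0.01: z_α = 2.326.
Power = P(Z > 2.326 − λ) = Φ(1.250) = 0.8943.
Type II error: β = 1 − power = 1 − 0.8943 = 0.1057.

β ≈ 0.106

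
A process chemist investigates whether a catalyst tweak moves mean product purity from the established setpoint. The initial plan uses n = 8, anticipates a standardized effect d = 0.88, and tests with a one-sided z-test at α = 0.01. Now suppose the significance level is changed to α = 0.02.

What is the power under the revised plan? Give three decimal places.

Power ≈ 0.668

δ = d·√n = 0.88 × √8 = 2.4890 (unchanged). New critical value: z_{0.02} = 2.054.
Revised power = Φ(δ − 2.054) = Φ(0.435) = 0.6683.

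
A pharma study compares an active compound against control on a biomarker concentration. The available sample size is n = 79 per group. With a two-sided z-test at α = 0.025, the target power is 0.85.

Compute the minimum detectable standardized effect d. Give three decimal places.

Required noncentrality: δ = z_{0.0125} + z_{0.15} = 2.241 + 1.036 = 3.278.
(Lower-tail contribution to power is negligible for δ > 0.)
δ = d·√(n/2) ⇒ d = δ/√(n/2) = 3.278/√(79/2) = 0.5215.

d ≈ 0.522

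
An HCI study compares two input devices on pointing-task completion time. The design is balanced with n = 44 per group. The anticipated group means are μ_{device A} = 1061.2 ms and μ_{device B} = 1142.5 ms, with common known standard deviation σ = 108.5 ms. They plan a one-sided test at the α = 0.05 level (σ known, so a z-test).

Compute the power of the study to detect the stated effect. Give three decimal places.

Power ≈ 0.969

Standardized effect: d = |μ_{device A} − μ_{device B}| / σ = |1061.2 − 1142.5| / 108.5 = 0.7493
Noncentrality parameter: δ = d·√(n/2) = 0.7493 × √(44/2) = 3.5146
One-sided α = 0.05 → critical value z_{0.05} = 1.645.
Power = P(Z > 1.645 − δ) = Φ(1.870) = 0.9692.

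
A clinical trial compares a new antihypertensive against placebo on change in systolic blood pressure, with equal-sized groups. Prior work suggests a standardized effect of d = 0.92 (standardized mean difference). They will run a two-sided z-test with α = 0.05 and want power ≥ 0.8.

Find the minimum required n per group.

Set Φ(δ − 1.960) = 0.8; then δ − 1.960 = Φ⁻¹(0.8) = 0.842, giving δ = 2.802.
(For δ > 0 the lower-tail rejection region contributes negligibly to power, so the one-term inversion is standard.)
δ = d·√(n/2) ⇒ n = 2(δ/d)² = 2 × (2.802 / 0.92)² = 18.55.
Rounding up, n = 19 per group.

n = 19 per group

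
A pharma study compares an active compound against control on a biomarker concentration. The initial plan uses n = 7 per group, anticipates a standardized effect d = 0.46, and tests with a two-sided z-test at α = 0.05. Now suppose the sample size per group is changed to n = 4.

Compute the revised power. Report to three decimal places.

With n = 4 per group: δ = d·√(n/2) = 0.46 × √(4/2) = 0.6505. Critical value z_{0.025} = 1.960.
Revised power = Φ(δ − 1.960) + Φ(−δ − 1.960) = Φ(-1.309) + Φ(-2.611) = 0.0952 + 0.0045 = 0.0997.

Power ≈ 0.100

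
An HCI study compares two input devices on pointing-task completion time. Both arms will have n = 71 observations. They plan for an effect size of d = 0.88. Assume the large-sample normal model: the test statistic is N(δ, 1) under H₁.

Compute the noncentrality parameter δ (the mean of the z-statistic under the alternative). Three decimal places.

The noncentrality parameter scales effect size by the design's sample-size factor: δ = d·√(n/2) = 0.88 × √(71/2) = 5.2432

δ ≈ 5.243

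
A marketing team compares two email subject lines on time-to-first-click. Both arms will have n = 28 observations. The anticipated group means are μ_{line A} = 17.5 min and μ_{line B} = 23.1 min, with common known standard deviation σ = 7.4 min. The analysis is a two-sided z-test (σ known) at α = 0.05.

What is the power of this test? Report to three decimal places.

Standardized effect: d = |μ_{line A} − μ_{line B}| / σ = |17.5 − 23.1| / 7.4 = 0.7568
Noncentrality parameter: δ = d·√(n/2) = 0.7568 × √(28/2) = 2.8315
Critical value for a two-sided test at α = 0.05: z_{α/2} = 1.960.
Power = Φ(δ − 1.960) + Φ(−δ − 1.960) = Φ(0.872) + Φ(-4.791) = 0.8083 + 0.0000 = 0.8083.

Power ≈ 0.808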